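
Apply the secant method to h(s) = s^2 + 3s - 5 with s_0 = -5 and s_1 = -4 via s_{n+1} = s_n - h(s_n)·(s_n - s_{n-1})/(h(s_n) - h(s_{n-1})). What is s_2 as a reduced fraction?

h(-5) = 5, h(-4) = -1. s_2 = (-4) - (-1)·((-4) - (-5))/((-1) - 5) = -25/6.

-25/6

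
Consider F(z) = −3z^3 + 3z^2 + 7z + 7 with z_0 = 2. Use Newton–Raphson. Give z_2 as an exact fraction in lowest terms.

208567/86972

F'(z) = −9z^2 + 6z + 7.
F(2) = 9, F'(2) = −17, so z_1 = 2 − 9/(−17) = 43/17.
F(43/17) = −22842/4913, F'(43/17) = −10232/289, so z_2 = (43/17) − (−22842/4913)/(−10232/289) = 208567/86972.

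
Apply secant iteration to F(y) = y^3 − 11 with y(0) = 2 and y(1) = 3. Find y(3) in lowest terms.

F(2) = −3, F(3) = 16. y(2) = 3 − 16·(3 − 2)/(16 − (−3)) = 41/19.
F(3) = 16, F(41/19) = −6528/6859. y(3) = (41/19) − (−6528/6859)·((41/19) − 3)/((−6528/6859) − 16) = 16025/7267.

16025/7267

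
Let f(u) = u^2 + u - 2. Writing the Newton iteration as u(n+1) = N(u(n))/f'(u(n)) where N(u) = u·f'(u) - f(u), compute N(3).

f'(u) = 2u + 1.
N(u) = u·f'(u) - f(u) = u·(2u + 1) - (u^2 + u - 2) = u^2 + 2.
N(3) = 11.

11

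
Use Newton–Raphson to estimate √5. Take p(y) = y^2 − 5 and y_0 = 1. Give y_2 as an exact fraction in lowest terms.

p'(y) = 2y.
p(1) = −4, p'(1) = 2, so y_1 = 1 − (−4)/2 = 3.
p(3) = 4, p'(3) = 6, so y_2 = 3 − 4/6 = 7/3.

7/3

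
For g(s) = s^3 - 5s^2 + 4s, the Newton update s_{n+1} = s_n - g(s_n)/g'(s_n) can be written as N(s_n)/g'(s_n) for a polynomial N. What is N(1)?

g'(s) = 3s^2 - 10s + 4.
N(s) = s·g'(s) - g(s) = s·(3s^2 - 10s + 4) - (s^3 - 5s^2 + 4s) = 2s^3 - 5s^2.
N(1) = -3.

-3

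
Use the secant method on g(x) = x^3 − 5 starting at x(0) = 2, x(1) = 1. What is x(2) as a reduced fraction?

g(2) = 3, g(1) = −4. x(2) = 1 − (−4)·(1 − 2)/((−4) − 3) = 11/7.

11/7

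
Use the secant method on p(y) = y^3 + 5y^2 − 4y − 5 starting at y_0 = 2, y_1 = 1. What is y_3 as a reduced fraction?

481/373

p(2) = 15, p(1) = −3. y_2 = 1 − (−3)·(1 − 2)/((−3) − 15) = 7/6.
p(1) = −3, p(7/6) = −275/216. y_3 = (7/6) − (−275/216)·((7/6) − 1)/((−275/216) − (−3)) = 481/373.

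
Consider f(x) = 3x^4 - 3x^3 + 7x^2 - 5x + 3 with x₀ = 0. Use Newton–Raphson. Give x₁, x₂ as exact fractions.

f'(x) = 12x^3 - 9x^2 + 14x - 5.
f(0) = 3, f'(0) = -5, so x₁ = 0 - 3/(-5) = 3/5.
f(3/5) = 1413/625, f'(3/5) = 344/125, so x₂ = (3/5) - (1413/625)/(344/125) = -381/1720.

x₁ = 3/5, x₂ = -381/1720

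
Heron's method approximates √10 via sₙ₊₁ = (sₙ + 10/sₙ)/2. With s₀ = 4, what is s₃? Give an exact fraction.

s₁ = (4 + 10/4)/2 = 13/4.
s₂ = (13/4 + 10/(13/4))/2 = 329/104.
s₃ = (329/104 + 10/(329/104))/2 = 216401/68432.

216401/68432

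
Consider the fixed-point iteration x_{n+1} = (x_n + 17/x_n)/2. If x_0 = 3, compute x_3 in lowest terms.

25889/6279

x_1 = (3 + 17/3)/2 = 13/3.
x_2 = (13/3 + 17/(13/3))/2 = 161/39.
x_3 = (161/39 + 17/(161/39))/2 = 25889/6279.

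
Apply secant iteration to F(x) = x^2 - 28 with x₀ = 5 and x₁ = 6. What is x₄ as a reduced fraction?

9530/1801

F(5) = -3, F(6) = 8. x₂ = 6 - 8·(6 - 5)/(8 - (-3)) = 58/11.
F(6) = 8, F(58/11) = -24/121. x₃ = (58/11) - (-24/121)·((58/11) - 6)/((-24/121) - 8) = 164/31.
F(58/11) = -24/121, F(164/31) = -12/961. x₄ = (164/31) - (-12/961)·((164/31) - (58/11))/((-12/961) - (-24/121)) = 9530/1801.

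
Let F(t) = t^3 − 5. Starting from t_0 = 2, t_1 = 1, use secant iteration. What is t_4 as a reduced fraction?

14432773/8474569

F(2) = 3, F(1) = −4. t_2 = 1 − (−4)·(1 − 2)/((−4) − 3) = 11/7.
F(1) = −4, F(11/7) = −384/343. t_3 = (11/7) − (−384/343)·((11/7) − 1)/((−384/343) − (−4)) = 443/247.
F(11/7) = −384/343, F(443/247) = 11592192/15069223. t_4 = (443/247) − (11592192/15069223)·((443/247) − (11/7))/((11592192/15069223) − (−384/343)) = 14432773/8474569.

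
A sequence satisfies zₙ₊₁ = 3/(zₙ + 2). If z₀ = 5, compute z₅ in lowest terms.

483/487

z₁ = 3/(5 + 2) = 3/7.
z₂ = 3/(3/7 + 2) = 21/17.
z₃ = 3/(21/17 + 2) = 51/55.
z₄ = 3/(51/55 + 2) = 165/161.
z₅ = 3/(165/161 + 2) = 483/487.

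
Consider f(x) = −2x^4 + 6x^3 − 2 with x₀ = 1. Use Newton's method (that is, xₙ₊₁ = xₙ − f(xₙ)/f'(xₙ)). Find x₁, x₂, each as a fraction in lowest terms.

f'(x) = −8x^3 + 18x^2.
f(1) = 2, f'(1) = 10, so x₁ = 1 − 2/10 = 4/5.
f(4/5) = 158/625, f'(4/5) = 928/125, so x₂ = (4/5) − (158/625)/(928/125) = 1777/2320.

x₁ = 4/5, x₂ = 1777/2320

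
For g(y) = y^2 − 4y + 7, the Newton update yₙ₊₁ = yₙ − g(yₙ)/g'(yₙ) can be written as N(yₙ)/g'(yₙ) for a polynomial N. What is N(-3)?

g'(y) = 2y − 4.
N(y) = y·g'(y) − g(y) = y·(2y − 4) − (y^2 − 4y + 7) = y^2 − 7.
N(-3) = 2.

2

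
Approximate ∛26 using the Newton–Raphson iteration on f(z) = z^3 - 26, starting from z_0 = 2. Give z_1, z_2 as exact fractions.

z_1 = 7/2, z_2 = 149/49

f'(z) = 3z^2.
f(2) = -18, f'(2) = 12, so z_1 = 2 - (-18)/12 = 7/2.
f(7/2) = 135/8, f'(7/2) = 147/4, so z_2 = (7/2) - (135/8)/(147/4) = 149/49.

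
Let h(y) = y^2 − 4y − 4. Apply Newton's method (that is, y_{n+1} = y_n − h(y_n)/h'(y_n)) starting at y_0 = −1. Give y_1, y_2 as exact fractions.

y_1 = −5/6, y_2 = −169/204

h'(y) = 2y − 4.
h(−1) = 1, h'(−1) = −6, so y_1 = (−1) − 1/(−6) = −5/6.
h(−5/6) = 1/36, h'(−5/6) = −17/3, so y_2 = (−5/6) − (1/36)/(−17/3) = −169/204.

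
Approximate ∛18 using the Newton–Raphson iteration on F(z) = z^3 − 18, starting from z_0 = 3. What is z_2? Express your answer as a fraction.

755/288

F'(z) = 3z^2.
F(3) = 9, F'(3) = 27, so z_1 = 3 − 9/27 = 8/3.
F(8/3) = 26/27, F'(8/3) = 64/3, so z_2 = (8/3) − (26/27)/(64/3) = 755/288.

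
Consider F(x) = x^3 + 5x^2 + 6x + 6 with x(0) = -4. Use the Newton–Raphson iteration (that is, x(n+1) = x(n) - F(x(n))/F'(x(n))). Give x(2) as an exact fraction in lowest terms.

-5303/1379

F'(x) = 3x^2 + 10x + 6.
F(-4) = -2, F'(-4) = 14, so x(1) = (-4) - (-2)/14 = -27/7.
F(-27/7) = -48/343, F'(-27/7) = 591/49, so x(2) = (-27/7) - (-48/343)/(591/49) = -5303/1379.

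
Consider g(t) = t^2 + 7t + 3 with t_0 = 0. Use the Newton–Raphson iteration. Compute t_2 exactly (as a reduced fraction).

g'(t) = 2t + 7.
g(0) = 3, g'(0) = 7, so t_1 = 0 − 3/7 = −3/7.
g(−3/7) = 9/49, g'(−3/7) = 43/7, so t_2 = (−3/7) − (9/49)/(43/7) = −138/301.

−138/301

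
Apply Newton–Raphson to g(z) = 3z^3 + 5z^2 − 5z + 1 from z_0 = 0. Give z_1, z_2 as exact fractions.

g'(z) = 9z^2 + 10z − 5.
g(0) = 1, g'(0) = −5, so z_1 = 0 − 1/(−5) = 1/5.
g(1/5) = 28/125, g'(1/5) = −66/25, so z_2 = (1/5) − (28/125)/(−66/25) = 47/165.

z_1 = 1/5, z_2 = 47/165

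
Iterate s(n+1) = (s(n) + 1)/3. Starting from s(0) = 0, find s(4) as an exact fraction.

40/81

s(1) = (0 + 1)/3 = 1/3.
s(2) = ((1/3) + 1)/3 = 4/9.
s(3) = ((4/9) + 1)/3 = 13/27.
s(4) = ((13/27) + 1)/3 = 40/81.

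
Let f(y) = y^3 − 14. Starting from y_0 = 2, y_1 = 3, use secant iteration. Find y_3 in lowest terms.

18386/7693

f(2) = −6, f(3) = 13. y_2 = 3 − 13·(3 − 2)/(13 − (−6)) = 44/19.
f(3) = 13, f(44/19) = −10842/6859. y_3 = (44/19) − (−10842/6859)·((44/19) − 3)/((−10842/6859) − 13) = 18386/7693.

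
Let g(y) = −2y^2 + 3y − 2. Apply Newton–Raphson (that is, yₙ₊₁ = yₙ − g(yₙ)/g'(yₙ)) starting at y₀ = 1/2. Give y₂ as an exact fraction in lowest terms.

g'(y) = −4y + 3.
g(1/2) = −1, g'(1/2) = 1, so y₁ = (1/2) − (−1)/1 = 3/2.
g(3/2) = −2, g'(3/2) = −3, so y₂ = (3/2) − (−2)/(−3) = 5/6.

5/6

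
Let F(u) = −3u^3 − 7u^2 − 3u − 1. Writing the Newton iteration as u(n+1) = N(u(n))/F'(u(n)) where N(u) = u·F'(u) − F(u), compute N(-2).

F'(u) = −9u^2 − 14u − 3.
N(u) = u·F'(u) − F(u) = u·(−9u^2 − 14u − 3) − (−3u^3 − 7u^2 − 3u − 1) = −6u^3 − 7u^2 + 1.
N(-2) = 21.

21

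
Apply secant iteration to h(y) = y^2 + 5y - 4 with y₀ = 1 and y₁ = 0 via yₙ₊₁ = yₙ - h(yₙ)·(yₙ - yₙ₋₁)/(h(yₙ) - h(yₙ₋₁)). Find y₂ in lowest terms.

h(1) = 2, h(0) = -4. y₂ = 0 - (-4)·(0 - 1)/((-4) - 2) = 2/3.

2/3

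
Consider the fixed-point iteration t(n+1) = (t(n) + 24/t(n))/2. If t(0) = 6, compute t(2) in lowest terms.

49/10

t(1) = (6 + 24/6)/2 = 5.
t(2) = (5 + 24/5)/2 = 49/10.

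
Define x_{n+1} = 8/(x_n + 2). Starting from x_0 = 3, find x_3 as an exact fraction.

36/19

x_1 = 8/(3 + 2) = 8/5.
x_2 = 8/(8/5 + 2) = 20/9.
x_3 = 8/(20/9 + 2) = 36/19.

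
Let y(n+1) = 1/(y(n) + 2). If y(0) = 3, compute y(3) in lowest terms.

y(1) = 1/(3 + 2) = 1/5.
y(2) = 1/(1/5 + 2) = 5/11.
y(3) = 1/(5/11 + 2) = 11/27.

11/27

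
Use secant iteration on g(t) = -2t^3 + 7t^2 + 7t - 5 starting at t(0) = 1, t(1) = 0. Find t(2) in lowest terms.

g(1) = 7, g(0) = -5. t(2) = 0 - (-5)·(0 - 1)/((-5) - 7) = 5/12.

5/12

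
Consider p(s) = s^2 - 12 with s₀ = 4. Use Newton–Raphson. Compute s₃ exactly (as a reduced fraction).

p'(s) = 2s.
p(4) = 4, p'(4) = 8, so s₁ = 4 - 4/8 = 7/2.
p(7/2) = 1/4, p'(7/2) = 7, so s₂ = (7/2) - (1/4)/7 = 97/28.
p(97/28) = 1/784, p'(97/28) = 97/14, so s₃ = (97/28) - (1/784)/(97/14) = 18817/5432.

18817/5432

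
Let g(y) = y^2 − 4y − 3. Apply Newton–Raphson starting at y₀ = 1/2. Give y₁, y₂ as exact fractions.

y₁ = −13/12, y₂ = −601/888

g'(y) = 2y − 4.
g(1/2) = −19/4, g'(1/2) = −3, so y₁ = (1/2) − (−19/4)/(−3) = −13/12.
g(−13/12) = 361/144, g'(−13/12) = −37/6, so y₂ = (−13/12) − (361/144)/(−37/6) = −601/888.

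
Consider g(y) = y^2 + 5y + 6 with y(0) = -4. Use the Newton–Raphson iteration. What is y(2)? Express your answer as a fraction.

-46/15

g'(y) = 2y + 5.
g(-4) = 2, g'(-4) = -3, so y(1) = (-4) - 2/(-3) = -10/3.
g(-10/3) = 4/9, g'(-10/3) = -5/3, so y(2) = (-10/3) - (4/9)/(-5/3) = -46/15.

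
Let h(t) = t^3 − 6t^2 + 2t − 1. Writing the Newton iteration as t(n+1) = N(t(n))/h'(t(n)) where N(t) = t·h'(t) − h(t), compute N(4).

h'(t) = 3t^2 − 12t + 2.
N(t) = t·h'(t) − h(t) = t·(3t^2 − 12t + 2) − (t^3 − 6t^2 + 2t − 1) = 2t^3 − 6t^2 + 1.
N(4) = 33.

33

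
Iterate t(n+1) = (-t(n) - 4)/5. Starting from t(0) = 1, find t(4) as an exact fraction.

t(1) = (-1 - 4)/5 = -1.
t(2) = (-(-1) - 4)/5 = -3/5.
t(3) = (-(-3/5) - 4)/5 = -17/25.
t(4) = (-(-17/25) - 4)/5 = -83/125.

-83/125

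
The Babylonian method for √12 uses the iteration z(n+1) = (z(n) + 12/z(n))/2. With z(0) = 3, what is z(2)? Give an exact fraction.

97/28

z(1) = (3 + 12/3)/2 = 7/2.
z(2) = (7/2 + 12/(7/2))/2 = 97/28.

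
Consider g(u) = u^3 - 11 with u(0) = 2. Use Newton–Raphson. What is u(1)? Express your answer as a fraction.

g'(u) = 3u^2.
g(2) = -3, g'(2) = 12, so u(1) = 2 - (-3)/12 = 9/4.

9/4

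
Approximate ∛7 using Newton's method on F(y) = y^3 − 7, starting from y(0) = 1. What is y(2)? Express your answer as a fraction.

F'(y) = 3y^2.
F(1) = −6, F'(1) = 3, so y(1) = 1 − (−6)/3 = 3.
F(3) = 20, F'(3) = 27, so y(2) = 3 − 20/27 = 61/27.

61/27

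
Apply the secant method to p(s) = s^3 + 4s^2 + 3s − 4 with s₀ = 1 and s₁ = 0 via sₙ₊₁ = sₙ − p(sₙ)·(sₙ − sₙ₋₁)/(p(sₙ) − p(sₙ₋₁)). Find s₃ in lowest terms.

p(1) = 4, p(0) = −4. s₂ = 0 − (−4)·(0 − 1)/((−4) − 4) = 1/2.
p(0) = −4, p(1/2) = −11/8. s₃ = (1/2) − (−11/8)·((1/2) − 0)/((−11/8) − (−4)) = 16/21.

16/21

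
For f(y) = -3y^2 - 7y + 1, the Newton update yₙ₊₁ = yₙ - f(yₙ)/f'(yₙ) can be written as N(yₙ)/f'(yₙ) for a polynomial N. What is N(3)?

-28

f'(y) = -6y - 7.
N(y) = y·f'(y) - f(y) = y·(-6y - 7) - (-3y^2 - 7y + 1) = -3y^2 - 1.
N(3) = -28.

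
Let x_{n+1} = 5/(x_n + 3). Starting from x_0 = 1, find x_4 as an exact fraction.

355/298

x_1 = 5/(1 + 3) = 5/4.
x_2 = 5/(5/4 + 3) = 20/17.
x_3 = 5/(20/17 + 3) = 85/71.
x_4 = 5/(85/71 + 3) = 355/298.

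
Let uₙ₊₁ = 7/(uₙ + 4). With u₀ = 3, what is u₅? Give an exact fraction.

1001/761

u₁ = 7/(3 + 4) = 1.
u₂ = 7/(1 + 4) = 7/5.
u₃ = 7/(7/5 + 4) = 35/27.
u₄ = 7/(35/27 + 4) = 189/143.
u₅ = 7/(189/143 + 4) = 1001/761.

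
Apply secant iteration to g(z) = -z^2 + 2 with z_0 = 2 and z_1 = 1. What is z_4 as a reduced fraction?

g(2) = -2, g(1) = 1. z_2 = 1 - 1·(1 - 2)/(1 - (-2)) = 4/3.
g(1) = 1, g(4/3) = 2/9. z_3 = (4/3) - (2/9)·((4/3) - 1)/((2/9) - 1) = 10/7.
g(4/3) = 2/9, g(10/7) = -2/49. z_4 = (10/7) - (-2/49)·((10/7) - (4/3))/((-2/49) - (2/9)) = 41/29.

41/29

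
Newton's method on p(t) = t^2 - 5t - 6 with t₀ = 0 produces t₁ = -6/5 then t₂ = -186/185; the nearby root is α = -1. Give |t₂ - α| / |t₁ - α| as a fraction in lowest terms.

1/37

t₁ - α = -6/5 - (-1) = -6/5 + 1 = -1/5, so |t₁ - α| = 1/5.
t₂ - α = -186/185 - (-1) = -186/185 + 1 = -1/185, so |t₂ - α| = 1/185.
Ratio = (1/185) / (1/5) = 1/37.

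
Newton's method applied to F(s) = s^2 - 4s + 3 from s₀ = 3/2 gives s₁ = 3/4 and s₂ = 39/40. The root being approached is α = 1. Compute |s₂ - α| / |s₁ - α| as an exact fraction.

1/10

s₁ - α = 3/4 - 1 = -1/4, so |s₁ - α| = 1/4.
s₂ - α = 39/40 - 1 = -1/40, so |s₂ - α| = 1/40.
Ratio = (1/40) / (1/4) = 1/10.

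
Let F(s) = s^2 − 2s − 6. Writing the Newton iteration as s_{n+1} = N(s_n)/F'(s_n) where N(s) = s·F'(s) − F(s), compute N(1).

7

F'(s) = 2s − 2.
N(s) = s·F'(s) − F(s) = s·(2s − 2) − (s^2 − 2s − 6) = s^2 + 6.
N(1) = 7.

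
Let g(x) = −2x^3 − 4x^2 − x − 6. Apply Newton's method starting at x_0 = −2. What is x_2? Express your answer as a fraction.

g'(x) = −6x^2 − 8x − 1.
g(−2) = −4, g'(−2) = −9, so x_1 = (−2) − (−4)/(−9) = −22/9.
g(−22/9) = 1280/729, g'(−22/9) = −467/27, so x_2 = (−22/9) − (1280/729)/(−467/27) = −29542/12609.

−29542/12609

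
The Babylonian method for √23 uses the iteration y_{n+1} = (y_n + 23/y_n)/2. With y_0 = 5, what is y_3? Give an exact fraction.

y_1 = (5 + 23/5)/2 = 24/5.
y_2 = (24/5 + 23/(24/5))/2 = 1151/240.
y_3 = (1151/240 + 23/(1151/240))/2 = 2649601/552480.

2649601/552480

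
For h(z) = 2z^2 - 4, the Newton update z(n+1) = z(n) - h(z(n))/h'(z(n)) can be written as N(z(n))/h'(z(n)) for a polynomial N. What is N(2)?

h'(z) = 4z.
N(z) = z·h'(z) - h(z) = z·(4z) - (2z^2 - 4) = 2z^2 + 4.
N(2) = 12.

12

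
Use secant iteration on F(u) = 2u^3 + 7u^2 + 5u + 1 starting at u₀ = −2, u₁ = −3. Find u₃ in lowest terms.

F(−2) = 3, F(−3) = −5. u₂ = (−3) − (−5)·((−3) − (−2))/((−5) − 3) = −19/8.
F(−3) = −5, F(−19/8) = 465/256. u₃ = (−19/8) − (465/256)·((−19/8) − (−3))/((465/256) − (−5)) = −887/349.

−887/349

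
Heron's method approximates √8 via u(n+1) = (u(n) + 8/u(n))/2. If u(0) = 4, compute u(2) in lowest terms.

17/6

u(1) = (4 + 8/4)/2 = 3.
u(2) = (3 + 8/3)/2 = 17/6.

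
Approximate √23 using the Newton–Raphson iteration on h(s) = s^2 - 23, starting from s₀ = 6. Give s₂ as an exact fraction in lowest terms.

6793/1416

h'(s) = 2s.
h(6) = 13, h'(6) = 12, so s₁ = 6 - 13/12 = 59/12.
h(59/12) = 169/144, h'(59/12) = 59/6, so s₂ = (59/12) - (169/144)/(59/6) = 6793/1416.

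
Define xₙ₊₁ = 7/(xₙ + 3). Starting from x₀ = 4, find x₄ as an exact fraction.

x₁ = 7/(4 + 3) = 1.
x₂ = 7/(1 + 3) = 7/4.
x₃ = 7/(7/4 + 3) = 28/19.
x₄ = 7/(28/19 + 3) = 133/85.

133/85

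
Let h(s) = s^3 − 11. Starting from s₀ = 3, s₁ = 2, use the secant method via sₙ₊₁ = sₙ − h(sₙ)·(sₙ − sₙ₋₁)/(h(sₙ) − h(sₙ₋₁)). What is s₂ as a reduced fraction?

h(3) = 16, h(2) = −3. s₂ = 2 − (−3)·(2 − 3)/((−3) − 16) = 41/19.

41/19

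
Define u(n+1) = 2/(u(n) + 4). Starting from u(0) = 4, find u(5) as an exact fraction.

u(1) = 2/(4 + 4) = 1/4.
u(2) = 2/(1/4 + 4) = 8/17.
u(3) = 2/(8/17 + 4) = 17/38.
u(4) = 2/(17/38 + 4) = 76/169.
u(5) = 2/(76/169 + 4) = 169/376.

169/376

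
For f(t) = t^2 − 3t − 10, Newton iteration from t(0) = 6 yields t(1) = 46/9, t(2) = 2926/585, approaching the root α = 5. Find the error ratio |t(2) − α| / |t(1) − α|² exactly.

t(1) − α = 46/9 − 5 = 1/9, so |t(1) − α| = 1/9.
t(2) − α = 2926/585 − 5 = 1/585, so |t(2) − α| = 1/585.
|t(1) − α|² = 1/81.
Ratio = (1/585) / (1/81) = 9/65.

9/65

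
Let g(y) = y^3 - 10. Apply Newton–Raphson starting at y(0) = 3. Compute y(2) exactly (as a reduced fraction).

g'(y) = 3y^2.
g(3) = 17, g'(3) = 27, so y(1) = 3 - 17/27 = 64/27.
g(64/27) = 65314/19683, g'(64/27) = 4096/243, so y(2) = (64/27) - (65314/19683)/(4096/243) = 360559/165888.

360559/165888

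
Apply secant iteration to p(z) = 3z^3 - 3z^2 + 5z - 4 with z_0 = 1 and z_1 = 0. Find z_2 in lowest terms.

4/5

p(1) = 1, p(0) = -4. z_2 = 0 - (-4)·(0 - 1)/((-4) - 1) = 4/5.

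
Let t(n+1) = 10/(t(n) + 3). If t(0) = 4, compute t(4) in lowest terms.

t(1) = 10/(4 + 3) = 10/7.
t(2) = 10/(10/7 + 3) = 70/31.
t(3) = 10/(70/31 + 3) = 310/163.
t(4) = 10/(310/163 + 3) = 1630/799.

1630/799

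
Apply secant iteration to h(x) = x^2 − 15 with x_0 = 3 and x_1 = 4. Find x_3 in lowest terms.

213/55

h(3) = −6, h(4) = 1. x_2 = 4 − 1·(4 − 3)/(1 − (−6)) = 27/7.
h(4) = 1, h(27/7) = −6/49. x_3 = (27/7) − (−6/49)·((27/7) − 4)/((−6/49) − 1) = 213/55.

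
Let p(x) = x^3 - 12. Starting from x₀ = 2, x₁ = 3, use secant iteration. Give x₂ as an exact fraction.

p(2) = -4, p(3) = 15. x₂ = 3 - 15·(3 - 2)/(15 - (-4)) = 42/19.

42/19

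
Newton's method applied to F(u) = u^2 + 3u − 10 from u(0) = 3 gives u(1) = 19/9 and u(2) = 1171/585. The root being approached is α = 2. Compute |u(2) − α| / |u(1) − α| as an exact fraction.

u(1) − α = 19/9 − 2 = 1/9, so |u(1) − α| = 1/9.
u(2) − α = 1171/585 − 2 = 1/585, so |u(2) − α| = 1/585.
Ratio = (1/585) / (1/9) = 1/65.

1/65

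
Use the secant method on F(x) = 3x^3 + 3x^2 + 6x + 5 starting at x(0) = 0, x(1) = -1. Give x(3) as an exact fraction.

F(0) = 5, F(-1) = -1. x(2) = (-1) - (-1)·((-1) - 0)/((-1) - 5) = -5/6.
F(-1) = -1, F(-5/6) = 25/72. x(3) = (-5/6) - (25/72)·((-5/6) - (-1))/((25/72) - (-1)) = -85/97.

-85/97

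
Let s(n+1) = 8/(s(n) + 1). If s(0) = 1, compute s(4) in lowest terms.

104/53

s(1) = 8/(1 + 1) = 4.
s(2) = 8/(4 + 1) = 8/5.
s(3) = 8/(8/5 + 1) = 40/13.
s(4) = 8/(40/13 + 1) = 104/53.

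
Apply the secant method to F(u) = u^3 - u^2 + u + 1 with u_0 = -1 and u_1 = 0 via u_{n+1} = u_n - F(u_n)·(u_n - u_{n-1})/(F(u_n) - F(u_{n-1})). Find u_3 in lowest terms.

F(-1) = -2, F(0) = 1. u_2 = 0 - 1·(0 - (-1))/(1 - (-2)) = -1/3.
F(0) = 1, F(-1/3) = 14/27. u_3 = (-1/3) - (14/27)·((-1/3) - 0)/((14/27) - 1) = -9/13.

-9/13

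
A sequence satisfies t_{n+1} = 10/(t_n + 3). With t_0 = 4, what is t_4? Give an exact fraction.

1630/799

t_1 = 10/(4 + 3) = 10/7.
t_2 = 10/(10/7 + 3) = 70/31.
t_3 = 10/(70/31 + 3) = 310/163.
t_4 = 10/(310/163 + 3) = 1630/799.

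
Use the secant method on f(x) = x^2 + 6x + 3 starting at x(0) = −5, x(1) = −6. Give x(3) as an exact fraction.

f(−5) = −2, f(−6) = 3. x(2) = (−6) − 3·((−6) − (−5))/(3 − (−2)) = −27/5.
f(−6) = 3, f(−27/5) = −6/25. x(3) = (−27/5) − (−6/25)·((−27/5) − (−6))/((−6/25) − 3) = −49/9.

−49/9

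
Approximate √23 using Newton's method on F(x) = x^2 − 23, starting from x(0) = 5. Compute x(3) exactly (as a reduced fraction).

2649601/552480

F'(x) = 2x.
F(5) = 2, F'(5) = 10, so x(1) = 5 − 2/10 = 24/5.
F(24/5) = 1/25, F'(24/5) = 48/5, so x(2) = (24/5) − (1/25)/(48/5) = 1151/240.
F(1151/240) = 1/57600, F'(1151/240) = 1151/120, so x(3) = (1151/240) − (1/57600)/(1151/120) = 2649601/552480.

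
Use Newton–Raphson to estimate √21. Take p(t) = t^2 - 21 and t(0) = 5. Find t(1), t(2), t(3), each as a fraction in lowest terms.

p'(t) = 2t.
p(5) = 4, p'(5) = 10, so t(1) = 5 - 4/10 = 23/5.
p(23/5) = 4/25, p'(23/5) = 46/5, so t(2) = (23/5) - (4/25)/(46/5) = 527/115.
p(527/115) = 4/13225, p'(527/115) = 1054/115, so t(3) = (527/115) - (4/13225)/(1054/115) = 277727/60605.

t(1) = 23/5, t(2) = 527/115, t(3) = 277727/60605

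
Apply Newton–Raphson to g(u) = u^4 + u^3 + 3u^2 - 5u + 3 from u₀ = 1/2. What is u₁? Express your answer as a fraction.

29/12

g'(u) = 4u^3 + 3u^2 + 6u - 5.
g(1/2) = 23/16, g'(1/2) = -3/4, so u₁ = (1/2) - (23/16)/(-3/4) = 29/12.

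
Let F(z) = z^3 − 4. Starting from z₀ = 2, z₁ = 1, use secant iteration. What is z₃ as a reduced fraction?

F(2) = 4, F(1) = −3. z₂ = 1 − (−3)·(1 − 2)/((−3) − 4) = 10/7.
F(1) = −3, F(10/7) = −372/343. z₃ = (10/7) − (−372/343)·((10/7) − 1)/((−372/343) − (−3)) = 122/73.

122/73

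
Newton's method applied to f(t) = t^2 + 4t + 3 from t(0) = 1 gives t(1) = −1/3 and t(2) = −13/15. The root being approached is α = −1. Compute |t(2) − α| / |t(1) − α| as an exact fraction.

t(1) − α = −1/3 − (−1) = −1/3 + 1 = 2/3, so |t(1) − α| = 2/3.
t(2) − α = −13/15 − (−1) = −13/15 + 1 = 2/15, so |t(2) − α| = 2/15.
Ratio = (2/15) / (2/3) = 1/5.

1/5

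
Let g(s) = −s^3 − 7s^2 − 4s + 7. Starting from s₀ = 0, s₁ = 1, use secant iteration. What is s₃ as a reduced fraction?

g(0) = 7, g(1) = −5. s₂ = 1 − (−5)·(1 − 0)/((−5) − 7) = 7/12.
g(1) = −5, g(7/12) = 3605/1728. s₃ = (7/12) − (3605/1728)·((7/12) − 1)/((3605/1728) − (−5)) = 1729/2449.

1729/2449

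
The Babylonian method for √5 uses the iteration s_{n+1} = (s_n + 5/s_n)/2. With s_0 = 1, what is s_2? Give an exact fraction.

s_1 = (1 + 5/1)/2 = 3.
s_2 = (3 + 5/3)/2 = 7/3.

7/3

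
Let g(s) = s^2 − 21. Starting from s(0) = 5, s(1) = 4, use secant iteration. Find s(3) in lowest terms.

g(5) = 4, g(4) = −5. s(2) = 4 − (−5)·(4 − 5)/((−5) − 4) = 41/9.
g(4) = −5, g(41/9) = −20/81. s(3) = (41/9) − (−20/81)·((41/9) − 4)/((−20/81) − (−5)) = 353/77.

353/77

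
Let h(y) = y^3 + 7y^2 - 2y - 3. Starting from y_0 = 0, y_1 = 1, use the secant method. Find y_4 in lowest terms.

39689/50801

h(0) = -3, h(1) = 3. y_2 = 1 - 3·(1 - 0)/(3 - (-3)) = 1/2.
h(1) = 3, h(1/2) = -17/8. y_3 = (1/2) - (-17/8)·((1/2) - 1)/((-17/8) - 3) = 29/41.
h(1/2) = -17/8, h(29/41) = -38505/68921. y_4 = (29/41) - (-38505/68921)·((29/41) - (1/2))/((-38505/68921) - (-17/8)) = 39689/50801.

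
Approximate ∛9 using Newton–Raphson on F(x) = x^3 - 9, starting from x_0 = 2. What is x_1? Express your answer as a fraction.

F'(x) = 3x^2.
F(2) = -1, F'(2) = 12, so x_1 = 2 - (-1)/12 = 25/12.

25/12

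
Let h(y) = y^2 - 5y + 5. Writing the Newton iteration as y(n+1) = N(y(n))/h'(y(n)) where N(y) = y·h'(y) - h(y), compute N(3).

h'(y) = 2y - 5.
N(y) = y·h'(y) - h(y) = y·(2y - 5) - (y^2 - 5y + 5) = y^2 - 5.
N(3) = 4.

4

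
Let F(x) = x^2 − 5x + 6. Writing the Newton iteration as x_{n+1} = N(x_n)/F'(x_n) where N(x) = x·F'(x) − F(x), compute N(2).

−2

F'(x) = 2x − 5.
N(x) = x·F'(x) − F(x) = x·(2x − 5) − (x^2 − 5x + 6) = x^2 − 6.
N(2) = −2.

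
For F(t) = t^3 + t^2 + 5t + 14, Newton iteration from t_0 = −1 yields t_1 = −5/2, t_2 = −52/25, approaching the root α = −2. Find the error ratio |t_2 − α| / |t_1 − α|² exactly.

8/25

t_1 − α = −5/2 − (−2) = −5/2 + 2 = −1/2, so |t_1 − α| = 1/2.
t_2 − α = −52/25 − (−2) = −52/25 + 2 = −2/25, so |t_2 − α| = 2/25.
|t_1 − α|² = 1/4.
Ratio = (2/25) / (1/4) = 8/25.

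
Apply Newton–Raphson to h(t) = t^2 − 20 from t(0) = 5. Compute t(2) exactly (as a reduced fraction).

h'(t) = 2t.
h(5) = 5, h'(5) = 10, so t(1) = 5 − 5/10 = 9/2.
h(9/2) = 1/4, h'(9/2) = 9, so t(2) = (9/2) − (1/4)/9 = 161/36.

161/36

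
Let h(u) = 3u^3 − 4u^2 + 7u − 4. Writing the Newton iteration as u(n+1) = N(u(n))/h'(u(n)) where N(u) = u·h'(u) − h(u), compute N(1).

6

h'(u) = 9u^2 − 8u + 7.
N(u) = u·h'(u) − h(u) = u·(9u^2 − 8u + 7) − (3u^3 − 4u^2 + 7u − 4) = 6u^3 − 4u^2 + 4.
N(1) = 6.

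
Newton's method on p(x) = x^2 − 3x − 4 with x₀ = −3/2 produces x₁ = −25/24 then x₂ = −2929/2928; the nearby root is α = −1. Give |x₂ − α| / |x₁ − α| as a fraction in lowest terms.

1/122

x₁ − α = −25/24 − (−1) = −25/24 + 1 = −1/24, so |x₁ − α| = 1/24.
x₂ − α = −2929/2928 − (−1) = −2929/2928 + 1 = −1/2928, so |x₂ − α| = 1/2928.
Ratio = (1/2928) / (1/24) = 1/122.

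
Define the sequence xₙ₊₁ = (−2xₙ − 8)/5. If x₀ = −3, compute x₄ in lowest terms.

x₁ = (−2·(−3) − 8)/5 = −2/5.
x₂ = (−2·(−2/5) − 8)/5 = −36/25.
x₃ = (−2·(−36/25) − 8)/5 = −128/125.
x₄ = (−2·(−128/125) − 8)/5 = −744/625.

−744/625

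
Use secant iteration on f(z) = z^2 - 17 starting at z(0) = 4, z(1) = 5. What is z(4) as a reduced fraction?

6263/1519

f(4) = -1, f(5) = 8. z(2) = 5 - 8·(5 - 4)/(8 - (-1)) = 37/9.
f(5) = 8, f(37/9) = -8/81. z(3) = (37/9) - (-8/81)·((37/9) - 5)/((-8/81) - 8) = 169/41.
f(37/9) = -8/81, f(169/41) = -16/1681. z(4) = (169/41) - (-16/1681)·((169/41) - (37/9))/((-16/1681) - (-8/81)) = 6263/1519.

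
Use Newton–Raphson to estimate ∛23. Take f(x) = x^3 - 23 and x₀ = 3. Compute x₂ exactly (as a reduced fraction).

f'(x) = 3x^2.
f(3) = 4, f'(3) = 27, so x₁ = 3 - 4/27 = 77/27.
f(77/27) = 3824/19683, f'(77/27) = 5929/243, so x₂ = (77/27) - (3824/19683)/(5929/243) = 1365775/480249.

1365775/480249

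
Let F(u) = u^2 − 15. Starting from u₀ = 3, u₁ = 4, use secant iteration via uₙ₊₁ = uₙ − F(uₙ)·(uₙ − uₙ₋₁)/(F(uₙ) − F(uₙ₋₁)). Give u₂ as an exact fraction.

27/7

F(3) = −6, F(4) = 1. u₂ = 4 − 1·(4 − 3)/(1 − (−6)) = 27/7.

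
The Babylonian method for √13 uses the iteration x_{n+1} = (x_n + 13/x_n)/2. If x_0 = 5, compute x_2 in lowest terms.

x_1 = (5 + 13/5)/2 = 19/5.
x_2 = (19/5 + 13/(19/5))/2 = 343/95.

343/95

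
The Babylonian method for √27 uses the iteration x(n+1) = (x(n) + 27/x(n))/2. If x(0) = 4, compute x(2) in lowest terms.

3577/688

x(1) = (4 + 27/4)/2 = 43/8.
x(2) = (43/8 + 27/(43/8))/2 = 3577/688.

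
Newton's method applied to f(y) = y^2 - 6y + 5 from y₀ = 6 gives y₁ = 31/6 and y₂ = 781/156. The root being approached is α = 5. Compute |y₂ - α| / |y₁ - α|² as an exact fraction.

3/13

y₁ - α = 31/6 - 5 = 1/6, so |y₁ - α| = 1/6.
y₂ - α = 781/156 - 5 = 1/156, so |y₂ - α| = 1/156.
|y₁ - α|² = 1/36.
Ratio = (1/156) / (1/36) = 3/13.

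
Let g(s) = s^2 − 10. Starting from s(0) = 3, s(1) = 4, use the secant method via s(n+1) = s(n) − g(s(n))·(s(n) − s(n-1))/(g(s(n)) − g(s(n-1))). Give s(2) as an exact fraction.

g(3) = −1, g(4) = 6. s(2) = 4 − 6·(4 − 3)/(6 − (−1)) = 22/7.

22/7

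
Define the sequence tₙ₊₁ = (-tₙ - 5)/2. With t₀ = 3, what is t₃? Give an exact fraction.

-9/4

t₁ = (-3 - 5)/2 = -4.
t₂ = (-(-4) - 5)/2 = -1/2.
t₃ = (-(-1/2) - 5)/2 = -9/4.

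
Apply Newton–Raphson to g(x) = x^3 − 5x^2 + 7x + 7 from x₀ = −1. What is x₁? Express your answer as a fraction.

−7/10

g'(x) = 3x^2 − 10x + 7.
g(−1) = −6, g'(−1) = 20, so x₁ = (−1) − (−6)/20 = −7/10.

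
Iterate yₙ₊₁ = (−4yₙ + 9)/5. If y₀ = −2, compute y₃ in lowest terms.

317/125

y₁ = (−4·(−2) + 9)/5 = 17/5.
y₂ = (−4·(17/5) + 9)/5 = −23/25.
y₃ = (−4·(−23/25) + 9)/5 = 317/125.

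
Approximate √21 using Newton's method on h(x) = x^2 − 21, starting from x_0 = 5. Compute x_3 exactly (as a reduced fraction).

h'(x) = 2x.
h(5) = 4, h'(5) = 10, so x_1 = 5 − 4/10 = 23/5.
h(23/5) = 4/25, h'(23/5) = 46/5, so x_2 = (23/5) − (4/25)/(46/5) = 527/115.
h(527/115) = 4/13225, h'(527/115) = 1054/115, so x_3 = (527/115) − (4/13225)/(1054/115) = 277727/60605.

277727/60605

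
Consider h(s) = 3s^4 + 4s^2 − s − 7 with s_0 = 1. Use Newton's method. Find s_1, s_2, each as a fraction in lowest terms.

h'(s) = 12s^3 + 8s − 1.
h(1) = −1, h'(1) = 19, so s_1 = 1 − (−1)/19 = 20/19.
h(20/19) = 8173/130321, h'(20/19) = 146901/6859, so s_2 = (20/19) − (8173/130321)/(146901/6859) = 2929847/2791119.

s_1 = 20/19, s_2 = 2929847/2791119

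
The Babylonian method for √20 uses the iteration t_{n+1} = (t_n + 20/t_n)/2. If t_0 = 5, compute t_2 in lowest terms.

161/36

t_1 = (5 + 20/5)/2 = 9/2.
t_2 = (9/2 + 20/(9/2))/2 = 161/36.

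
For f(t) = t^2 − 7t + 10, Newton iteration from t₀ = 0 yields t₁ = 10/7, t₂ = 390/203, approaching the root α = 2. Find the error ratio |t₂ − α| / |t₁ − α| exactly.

t₁ − α = 10/7 − 2 = −4/7, so |t₁ − α| = 4/7.
t₂ − α = 390/203 − 2 = −16/203, so |t₂ − α| = 16/203.
Ratio = (16/203) / (4/7) = 4/29.

4/29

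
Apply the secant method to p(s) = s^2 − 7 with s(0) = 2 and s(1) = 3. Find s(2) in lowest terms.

p(2) = −3, p(3) = 2. s(2) = 3 − 2·(3 − 2)/(2 − (−3)) = 13/5.

13/5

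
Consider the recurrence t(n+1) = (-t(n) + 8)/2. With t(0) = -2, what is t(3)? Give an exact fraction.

t(1) = (-(-2) + 8)/2 = 5.
t(2) = (-5 + 8)/2 = 3/2.
t(3) = (-(3/2) + 8)/2 = 13/4.

13/4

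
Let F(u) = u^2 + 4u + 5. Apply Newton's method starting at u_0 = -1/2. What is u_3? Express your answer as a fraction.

F'(u) = 2u + 4.
F(-1/2) = 13/4, F'(-1/2) = 3, so u_1 = (-1/2) - (13/4)/3 = -19/12.
F(-19/12) = 169/144, F'(-19/12) = 5/6, so u_2 = (-19/12) - (169/144)/(5/6) = -359/120.
F(-359/120) = 28561/14400, F'(-359/120) = -119/60, so u_3 = (-359/120) - (28561/14400)/(-119/60) = -56881/28560.

-56881/28560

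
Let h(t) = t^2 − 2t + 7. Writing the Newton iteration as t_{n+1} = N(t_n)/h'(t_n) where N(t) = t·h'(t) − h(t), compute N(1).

−6

h'(t) = 2t − 2.
N(t) = t·h'(t) − h(t) = t·(2t − 2) − (t^2 − 2t + 7) = t^2 − 7.
N(1) = −6.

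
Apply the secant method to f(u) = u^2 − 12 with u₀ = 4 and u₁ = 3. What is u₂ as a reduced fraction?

f(4) = 4, f(3) = −3. u₂ = 3 − (−3)·(3 − 4)/((−3) − 4) = 24/7.

24/7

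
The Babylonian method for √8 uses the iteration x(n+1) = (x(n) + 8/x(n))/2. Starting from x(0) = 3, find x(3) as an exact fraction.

665857/235416

x(1) = (3 + 8/3)/2 = 17/6.
x(2) = (17/6 + 8/(17/6))/2 = 577/204.
x(3) = (577/204 + 8/(577/204))/2 = 665857/235416.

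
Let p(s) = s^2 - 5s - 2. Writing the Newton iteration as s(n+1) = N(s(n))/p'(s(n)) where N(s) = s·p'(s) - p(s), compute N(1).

3

p'(s) = 2s - 5.
N(s) = s·p'(s) - p(s) = s·(2s - 5) - (s^2 - 5s - 2) = s^2 + 2.
N(1) = 3.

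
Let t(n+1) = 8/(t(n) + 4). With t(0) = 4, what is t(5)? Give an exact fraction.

19/13

t(1) = 8/(4 + 4) = 1.
t(2) = 8/(1 + 4) = 8/5.
t(3) = 8/(8/5 + 4) = 10/7.
t(4) = 8/(10/7 + 4) = 28/19.
t(5) = 8/(28/19 + 4) = 19/13.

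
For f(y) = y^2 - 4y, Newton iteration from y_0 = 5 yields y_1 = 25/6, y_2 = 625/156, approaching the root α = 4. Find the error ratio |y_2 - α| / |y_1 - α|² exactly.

y_1 - α = 25/6 - 4 = 1/6, so |y_1 - α| = 1/6.
y_2 - α = 625/156 - 4 = 1/156, so |y_2 - α| = 1/156.
|y_1 - α|² = 1/36.
Ratio = (1/156) / (1/36) = 3/13.

3/13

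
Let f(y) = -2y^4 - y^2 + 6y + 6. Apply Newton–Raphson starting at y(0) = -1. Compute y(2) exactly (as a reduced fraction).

f'(y) = -8y^3 - 2y + 6.
f(-1) = -3, f'(-1) = 16, so y(1) = (-1) - (-3)/16 = -13/16.
f(-13/16) = -13329/32768, f'(-13/16) = 6101/512, so y(2) = (-13/16) - (-13329/32768)/(6101/512) = -303923/390464.

-303923/390464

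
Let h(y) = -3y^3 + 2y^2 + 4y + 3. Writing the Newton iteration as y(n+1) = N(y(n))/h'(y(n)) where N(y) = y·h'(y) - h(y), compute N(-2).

53

h'(y) = -9y^2 + 4y + 4.
N(y) = y·h'(y) - h(y) = y·(-9y^2 + 4y + 4) - (-3y^3 + 2y^2 + 4y + 3) = -6y^3 + 2y^2 - 3.
N(-2) = 53.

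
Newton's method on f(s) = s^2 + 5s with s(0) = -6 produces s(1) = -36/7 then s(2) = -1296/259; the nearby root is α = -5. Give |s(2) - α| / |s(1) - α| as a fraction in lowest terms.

1/37

s(1) - α = -36/7 - (-5) = -36/7 + 5 = -1/7, so |s(1) - α| = 1/7.
s(2) - α = -1296/259 - (-5) = -1296/259 + 5 = -1/259, so |s(2) - α| = 1/259.
Ratio = (1/259) / (1/7) = 1/37.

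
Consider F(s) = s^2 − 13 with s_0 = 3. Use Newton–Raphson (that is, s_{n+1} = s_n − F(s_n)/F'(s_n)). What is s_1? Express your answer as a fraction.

11/3

F'(s) = 2s.
F(3) = −4, F'(3) = 6, so s_1 = 3 − (−4)/6 = 11/3.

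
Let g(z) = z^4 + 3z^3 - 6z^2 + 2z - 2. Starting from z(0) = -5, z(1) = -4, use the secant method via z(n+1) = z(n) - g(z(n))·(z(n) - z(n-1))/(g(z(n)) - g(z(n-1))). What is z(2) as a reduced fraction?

-281/65

g(-5) = 88, g(-4) = -42. z(2) = (-4) - (-42)·((-4) - (-5))/((-42) - 88) = -281/65.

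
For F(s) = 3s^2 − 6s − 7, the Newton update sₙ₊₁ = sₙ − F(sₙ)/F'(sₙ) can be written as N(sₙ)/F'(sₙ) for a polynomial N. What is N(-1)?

F'(s) = 6s − 6.
N(s) = s·F'(s) − F(s) = s·(6s − 6) − (3s^2 − 6s − 7) = 3s^2 + 7.
N(-1) = 10.

10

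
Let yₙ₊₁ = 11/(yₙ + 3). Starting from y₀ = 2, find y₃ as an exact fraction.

286/133

y₁ = 11/(2 + 3) = 11/5.
y₂ = 11/(11/5 + 3) = 55/26.
y₃ = 11/(55/26 + 3) = 286/133.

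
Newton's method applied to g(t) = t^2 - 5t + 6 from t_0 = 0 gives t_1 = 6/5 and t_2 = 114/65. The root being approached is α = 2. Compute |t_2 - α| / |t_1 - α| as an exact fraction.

t_1 - α = 6/5 - 2 = -4/5, so |t_1 - α| = 4/5.
t_2 - α = 114/65 - 2 = -16/65, so |t_2 - α| = 16/65.
Ratio = (16/65) / (4/5) = 4/13.

4/13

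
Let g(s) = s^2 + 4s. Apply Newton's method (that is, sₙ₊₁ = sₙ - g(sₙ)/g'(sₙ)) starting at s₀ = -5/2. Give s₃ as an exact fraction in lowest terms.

g'(s) = 2s + 4.
g(-5/2) = -15/4, g'(-5/2) = -1, so s₁ = (-5/2) - (-15/4)/(-1) = -25/4.
g(-25/4) = 225/16, g'(-25/4) = -17/2, so s₂ = (-25/4) - (225/16)/(-17/2) = -625/136.
g(-625/136) = 50625/18496, g'(-625/136) = -353/68, so s₃ = (-625/136) - (50625/18496)/(-353/68) = -390625/96016.

-390625/96016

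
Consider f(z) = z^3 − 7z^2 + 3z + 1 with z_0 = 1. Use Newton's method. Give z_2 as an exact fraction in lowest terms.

131/186

f'(z) = 3z^2 − 14z + 3.
f(1) = −2, f'(1) = −8, so z_1 = 1 − (−2)/(−8) = 3/4.
f(3/4) = −17/64, f'(3/4) = −93/16, so z_2 = (3/4) − (−17/64)/(−93/16) = 131/186.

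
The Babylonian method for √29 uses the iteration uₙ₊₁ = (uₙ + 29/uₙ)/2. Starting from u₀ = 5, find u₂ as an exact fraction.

u₁ = (5 + 29/5)/2 = 27/5.
u₂ = (27/5 + 29/(27/5))/2 = 727/135.

727/135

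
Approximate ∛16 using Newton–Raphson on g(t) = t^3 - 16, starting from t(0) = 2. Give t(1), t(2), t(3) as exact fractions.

g'(t) = 3t^2.
g(2) = -8, g'(2) = 12, so t(1) = 2 - (-8)/12 = 8/3.
g(8/3) = 80/27, g'(8/3) = 64/3, so t(2) = (8/3) - (80/27)/(64/3) = 91/36.
g(91/36) = 7075/46656, g'(91/36) = 8281/432, so t(3) = (91/36) - (7075/46656)/(8281/432) = 1126819/447174.

t(1) = 8/3, t(2) = 91/36, t(3) = 1126819/447174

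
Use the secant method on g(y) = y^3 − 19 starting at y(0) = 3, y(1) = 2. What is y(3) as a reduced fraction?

15385/5707

g(3) = 8, g(2) = −11. y(2) = 2 − (−11)·(2 − 3)/((−11) − 8) = 49/19.
g(2) = −11, g(49/19) = −12672/6859. y(3) = (49/19) − (−12672/6859)·((49/19) − 2)/((−12672/6859) − (−11)) = 15385/5707.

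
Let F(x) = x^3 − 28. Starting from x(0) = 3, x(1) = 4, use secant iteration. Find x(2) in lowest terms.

112/37

F(3) = −1, F(4) = 36. x(2) = 4 − 36·(4 − 3)/(36 − (−1)) = 112/37.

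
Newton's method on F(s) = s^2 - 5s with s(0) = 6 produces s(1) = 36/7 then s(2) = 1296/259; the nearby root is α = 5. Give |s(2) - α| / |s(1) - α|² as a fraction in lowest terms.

7/37

s(1) - α = 36/7 - 5 = 1/7, so |s(1) - α| = 1/7.
s(2) - α = 1296/259 - 5 = 1/259, so |s(2) - α| = 1/259.
|s(1) - α|² = 1/49.
Ratio = (1/259) / (1/49) = 7/37.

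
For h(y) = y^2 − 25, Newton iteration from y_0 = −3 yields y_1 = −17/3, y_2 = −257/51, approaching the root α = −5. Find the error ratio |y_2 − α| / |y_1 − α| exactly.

y_1 − α = −17/3 − (−5) = −17/3 + 5 = −2/3, so |y_1 − α| = 2/3.
y_2 − α = −257/51 − (−5) = −257/51 + 5 = −2/51, so |y_2 − α| = 2/51.
Ratio = (2/51) / (2/3) = 1/17.

1/17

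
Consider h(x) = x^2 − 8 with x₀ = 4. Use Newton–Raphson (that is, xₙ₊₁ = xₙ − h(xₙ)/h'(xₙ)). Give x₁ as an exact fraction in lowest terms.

3

h'(x) = 2x.
h(4) = 8, h'(4) = 8, so x₁ = 4 − 8/8 = 3.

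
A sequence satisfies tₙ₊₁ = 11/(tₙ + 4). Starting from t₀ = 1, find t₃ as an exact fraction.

341/179

t₁ = 11/(1 + 4) = 11/5.
t₂ = 11/(11/5 + 4) = 55/31.
t₃ = 11/(55/31 + 4) = 341/179.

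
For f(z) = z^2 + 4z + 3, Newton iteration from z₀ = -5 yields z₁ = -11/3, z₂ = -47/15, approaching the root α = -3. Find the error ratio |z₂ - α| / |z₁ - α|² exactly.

z₁ - α = -11/3 - (-3) = -11/3 + 3 = -2/3, so |z₁ - α| = 2/3.
z₂ - α = -47/15 - (-3) = -47/15 + 3 = -2/15, so |z₂ - α| = 2/15.
|z₁ - α|² = 4/9.
Ratio = (2/15) / (4/9) = 3/10.

3/10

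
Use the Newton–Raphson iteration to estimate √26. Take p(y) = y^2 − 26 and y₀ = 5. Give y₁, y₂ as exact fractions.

y₁ = 51/10, y₂ = 5201/1020

p'(y) = 2y.
p(5) = −1, p'(5) = 10, so y₁ = 5 − (−1)/10 = 51/10.
p(51/10) = 1/100, p'(51/10) = 51/5, so y₂ = (51/10) − (1/100)/(51/5) = 5201/1020.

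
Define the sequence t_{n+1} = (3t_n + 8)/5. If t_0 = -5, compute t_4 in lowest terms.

t_1 = (3·(-5) + 8)/5 = -7/5.
t_2 = (3·(-7/5) + 8)/5 = 19/25.
t_3 = (3·(19/25) + 8)/5 = 257/125.
t_4 = (3·(257/125) + 8)/5 = 1771/625.

1771/625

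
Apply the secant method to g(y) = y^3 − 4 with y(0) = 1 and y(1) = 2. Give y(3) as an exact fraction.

g(1) = −3, g(2) = 4. y(2) = 2 − 4·(2 − 1)/(4 − (−3)) = 10/7.
g(2) = 4, g(10/7) = −372/343. y(3) = (10/7) − (−372/343)·((10/7) − 2)/((−372/343) − 4) = 169/109.

169/109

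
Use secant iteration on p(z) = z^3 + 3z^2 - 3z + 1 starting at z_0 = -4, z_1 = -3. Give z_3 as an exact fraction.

-3686/947

p(-4) = -3, p(-3) = 10. z_2 = (-3) - 10·((-3) - (-4))/(10 - (-3)) = -49/13.
p(-3) = 10, p(-49/13) = 3030/2197. z_3 = (-49/13) - (3030/2197)·((-49/13) - (-3))/((3030/2197) - 10) = -3686/947.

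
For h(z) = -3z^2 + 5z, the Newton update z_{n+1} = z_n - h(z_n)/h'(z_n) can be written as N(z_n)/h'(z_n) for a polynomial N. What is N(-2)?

h'(z) = -6z + 5.
N(z) = z·h'(z) - h(z) = z·(-6z + 5) - (-3z^2 + 5z) = -3z^2.
N(-2) = -12.

-12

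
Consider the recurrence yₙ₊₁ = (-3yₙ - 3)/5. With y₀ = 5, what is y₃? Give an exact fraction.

-192/125

y₁ = (-3·5 - 3)/5 = -18/5.
y₂ = (-3·(-18/5) - 3)/5 = 39/25.
y₃ = (-3·(39/25) - 3)/5 = -192/125.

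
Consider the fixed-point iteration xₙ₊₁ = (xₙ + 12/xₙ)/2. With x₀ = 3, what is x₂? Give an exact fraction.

x₁ = (3 + 12/3)/2 = 7/2.
x₂ = (7/2 + 12/(7/2))/2 = 97/28.

97/28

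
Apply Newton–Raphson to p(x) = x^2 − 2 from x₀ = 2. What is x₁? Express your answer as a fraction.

p'(x) = 2x.
p(2) = 2, p'(2) = 4, so x₁ = 2 − 2/4 = 3/2.

3/2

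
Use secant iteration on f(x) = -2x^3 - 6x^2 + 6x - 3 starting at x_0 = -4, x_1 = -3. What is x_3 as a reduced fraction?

-10139/2591

f(-4) = 5, f(-3) = -21. x_2 = (-3) - (-21)·((-3) - (-4))/((-21) - 5) = -99/26.
f(-3) = -21, f(-99/26) = -21315/8788. x_3 = (-99/26) - (-21315/8788)·((-99/26) - (-3))/((-21315/8788) - (-21)) = -10139/2591.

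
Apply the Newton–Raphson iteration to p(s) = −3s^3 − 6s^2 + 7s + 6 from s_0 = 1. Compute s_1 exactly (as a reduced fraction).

9/7

p'(s) = −9s^2 − 12s + 7.
p(1) = 4, p'(1) = −14, so s_1 = 1 − 4/(−14) = 9/7.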